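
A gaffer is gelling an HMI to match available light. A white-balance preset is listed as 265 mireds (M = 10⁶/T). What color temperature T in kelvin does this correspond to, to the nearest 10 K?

T = 10⁶ / 265 = 3773.58 K → 3770 K.

3770 K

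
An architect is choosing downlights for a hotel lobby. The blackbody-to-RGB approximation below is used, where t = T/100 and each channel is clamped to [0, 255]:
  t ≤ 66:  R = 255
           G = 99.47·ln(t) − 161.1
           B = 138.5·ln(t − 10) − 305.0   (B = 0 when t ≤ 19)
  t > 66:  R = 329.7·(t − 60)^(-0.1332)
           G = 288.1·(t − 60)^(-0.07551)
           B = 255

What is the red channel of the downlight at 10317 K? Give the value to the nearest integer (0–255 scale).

200

t = 10317/100 = 103.17; the t > 66 branch applies.
R = 329.7·(103.17 − 60)^(-0.1332) = 329.7·43.17^(-0.1332) = 329.7·0.60561 = 199.670.
Rounded: 200.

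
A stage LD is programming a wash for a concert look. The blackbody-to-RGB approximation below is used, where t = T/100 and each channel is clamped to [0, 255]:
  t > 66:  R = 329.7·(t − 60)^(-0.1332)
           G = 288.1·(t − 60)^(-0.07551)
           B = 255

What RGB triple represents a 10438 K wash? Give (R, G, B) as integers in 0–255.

t = 10438/100 = 104.38; the t > 66 branch applies.
R = 329.7·(104.38 − 60)^(-0.1332) = 329.7·44.38^(-0.1332) = 329.7·0.60339 = 198.936.
G = 288.1·(104.38 − 60)^(-0.07551) = 288.1·44.38^(-0.07551) = 288.1·0.75097 = 216.354.
B = 255 by definition for t > 66.
Rounded: (199, 216, 255).

(199, 216, 255)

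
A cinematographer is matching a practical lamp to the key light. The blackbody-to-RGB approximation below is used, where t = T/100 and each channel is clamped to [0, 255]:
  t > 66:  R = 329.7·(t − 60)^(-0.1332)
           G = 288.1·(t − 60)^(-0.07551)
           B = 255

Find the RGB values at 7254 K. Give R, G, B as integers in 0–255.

t = 7254/100 = 72.54; the t > 66 branch applies.
R = 329.7·(72.54 − 60)^(-0.1332) = 329.7·12.54^(-0.1332) = 329.7·0.71401 = 235.410.
G = 288.1·(72.54 − 60)^(-0.07551) = 288.1·12.54^(-0.07551) = 288.1·0.82617 = 238.019.
B = 255 by definition for t > 66.
Rounded: (235, 238, 255).

R=235, G=238, B=255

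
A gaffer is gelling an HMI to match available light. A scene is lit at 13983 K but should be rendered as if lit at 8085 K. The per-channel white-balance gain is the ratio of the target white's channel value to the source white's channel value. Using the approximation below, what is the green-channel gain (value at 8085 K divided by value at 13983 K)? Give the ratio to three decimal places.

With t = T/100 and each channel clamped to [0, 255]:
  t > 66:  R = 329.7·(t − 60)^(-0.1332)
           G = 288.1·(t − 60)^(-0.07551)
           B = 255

1.107

At 13983 K (t = 139.83):
  G = 288.1·(139.83 − 60)^(-0.07551) = 288.1·79.83^(-0.07551) = 288.1·0.71840 = 206.972.
At 8085 K (t = 80.85):
  G = 288.1·(80.85 − 60)^(-0.07551) = 288.1·20.85^(-0.07551) = 288.1·0.79505 = 229.054.
Gain = 229.054 / 206.972 = 1.1067 → 1.107.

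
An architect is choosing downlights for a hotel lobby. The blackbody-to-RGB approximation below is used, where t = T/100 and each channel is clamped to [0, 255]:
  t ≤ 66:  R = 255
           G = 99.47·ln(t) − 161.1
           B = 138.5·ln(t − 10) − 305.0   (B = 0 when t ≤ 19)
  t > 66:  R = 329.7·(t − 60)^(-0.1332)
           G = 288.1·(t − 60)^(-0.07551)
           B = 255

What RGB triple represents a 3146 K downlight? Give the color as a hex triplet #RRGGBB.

t = 3146/100 = 31.46; the t ≤ 66 branch applies.
R = 255 by definition for t ≤ 66.
G = 99.47·ln 31.46 − 161.1 = 99.47·3.4487 − 161.1 = 181.944.
B = 138.5·ln(31.46 − 10) − 305.0 = 138.5·ln 21.46 − 305.0 = 138.5·3.0662 − 305.0 = 119.667.
Rounded: (255, 182, 120).
In hex: #FFB678.

#FFB678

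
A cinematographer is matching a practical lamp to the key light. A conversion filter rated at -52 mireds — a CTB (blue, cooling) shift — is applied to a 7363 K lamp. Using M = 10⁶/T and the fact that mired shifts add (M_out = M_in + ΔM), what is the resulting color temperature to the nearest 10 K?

M_in = 10⁶/7363 = 135.81 mireds.
M_out = 135.81 + (-52) = 83.81 mireds.
T_out = 10⁶/83.81 = 11931.2 K → 11930 K.

11930 K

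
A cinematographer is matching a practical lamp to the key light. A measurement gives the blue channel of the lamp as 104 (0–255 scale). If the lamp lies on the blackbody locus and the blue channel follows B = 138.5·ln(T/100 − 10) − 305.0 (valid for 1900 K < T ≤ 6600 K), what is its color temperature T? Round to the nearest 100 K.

2900 K

ln(t − 10) = (104 + 305.0) / 138.5 = 2.9531.
t − 10 = e^2.9531 = 19.165, so t = 29.165.
T = 100·t = 2916 K → 2900 K to the nearest 100 K.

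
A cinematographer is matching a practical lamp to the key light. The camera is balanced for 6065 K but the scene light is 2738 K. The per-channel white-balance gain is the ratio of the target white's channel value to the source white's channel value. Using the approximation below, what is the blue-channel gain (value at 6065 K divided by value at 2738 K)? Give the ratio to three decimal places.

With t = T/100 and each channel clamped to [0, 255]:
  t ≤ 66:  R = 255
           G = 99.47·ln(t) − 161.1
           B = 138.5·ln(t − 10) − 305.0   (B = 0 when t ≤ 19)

At 2738 K (t = 27.38):
  B = 138.5·ln(27.38 − 10) − 305.0 = 138.5·ln 17.38 − 305.0 = 138.5·2.8553 − 305.0 = 90.462.
At 6065 K (t = 60.65):
  B = 138.5·ln(60.65 − 10) − 305.0 = 138.5·ln 50.65 − 305.0 = 138.5·3.9249 − 305.0 = 238.604.
Gain = 238.604 / 90.462 = 2.6376 → 2.638.

2.638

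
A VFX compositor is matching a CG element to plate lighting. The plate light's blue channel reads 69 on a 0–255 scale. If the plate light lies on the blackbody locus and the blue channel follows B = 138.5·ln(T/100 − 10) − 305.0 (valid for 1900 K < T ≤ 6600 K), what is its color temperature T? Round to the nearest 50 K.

ln(t − 10) = (69 + 305.0) / 138.5 = 2.7004.
t − 10 = e^2.7004 = 14.885, so t = 24.885.
T = 100·t = 2489 K → 2500 K to the nearest 50 K.

2500 K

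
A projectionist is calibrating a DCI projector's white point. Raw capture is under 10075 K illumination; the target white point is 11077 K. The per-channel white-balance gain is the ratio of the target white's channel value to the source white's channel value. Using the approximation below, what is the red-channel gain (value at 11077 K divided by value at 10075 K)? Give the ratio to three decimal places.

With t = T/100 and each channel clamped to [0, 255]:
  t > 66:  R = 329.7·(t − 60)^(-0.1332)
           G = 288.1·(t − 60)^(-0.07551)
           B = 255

At 10075 K (t = 100.75):
  R = 329.7·(100.75 − 60)^(-0.1332) = 329.7·40.75^(-0.1332) = 329.7·0.61028 = 201.210.
At 11077 K (t = 110.77):
  R = 329.7·(110.77 − 60)^(-0.1332) = 329.7·50.77^(-0.1332) = 329.7·0.59267 = 195.403.
Gain = 195.403 / 201.210 = 0.9711 → 0.971.

0.971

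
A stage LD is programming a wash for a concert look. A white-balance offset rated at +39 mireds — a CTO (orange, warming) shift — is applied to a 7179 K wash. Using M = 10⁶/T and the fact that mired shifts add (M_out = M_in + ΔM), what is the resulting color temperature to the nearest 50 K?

5600 K

M_in = 10⁶/7179 = 139.30 mireds.
M_out = 139.30 + (+39) = 178.30 mireds.
T_out = 10⁶/178.30 = 5608.7 K → 5600 K.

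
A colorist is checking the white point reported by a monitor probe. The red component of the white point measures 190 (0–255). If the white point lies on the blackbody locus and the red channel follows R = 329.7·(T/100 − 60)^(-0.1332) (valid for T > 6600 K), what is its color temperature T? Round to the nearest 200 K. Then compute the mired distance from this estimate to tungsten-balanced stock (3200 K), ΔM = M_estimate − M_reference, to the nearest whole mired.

(t − 60)^(-0.1332) = 190/329.7 = 0.57628.
t − 60 = 0.57628^(1/-0.1332) = 0.57628^(-7.508) = 62.667, so t = 122.667.
T = 100·t = 12267 K → 12200 K to the nearest 200 K.
M_estimate = 10⁶/12200 = 81.97; M_reference = 10⁶/3200 = 312.50.
ΔM = 81.97 − 312.50 = -230.53 → -231 mireds.

-231 mireds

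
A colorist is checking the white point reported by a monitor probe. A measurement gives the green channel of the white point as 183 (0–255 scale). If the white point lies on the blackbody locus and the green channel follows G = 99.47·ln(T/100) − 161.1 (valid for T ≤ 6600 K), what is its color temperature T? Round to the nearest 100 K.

ln t = (183 + 161.1) / 99.47 = 3.4593.
t = e^3.4593 = 31.796.
T = 100·t = 3180 K → 3200 K to the nearest 100 K.

3200 K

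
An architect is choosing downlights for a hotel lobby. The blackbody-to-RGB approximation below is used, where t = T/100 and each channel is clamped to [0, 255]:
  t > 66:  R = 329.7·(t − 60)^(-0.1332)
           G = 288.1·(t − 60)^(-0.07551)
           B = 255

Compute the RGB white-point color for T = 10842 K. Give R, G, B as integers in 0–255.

t = 10842/100 = 108.42; the t > 66 branch applies.
R = 329.7·(108.42 − 60)^(-0.1332) = 329.7·48.42^(-0.1332) = 329.7·0.59642 = 196.641.
G = 288.1·(108.42 − 60)^(-0.07551) = 288.1·48.42^(-0.07551) = 288.1·0.74604 = 214.935.
B = 255 by definition for t > 66.
Rounded: (197, 215, 255).

R=197, G=215, B=255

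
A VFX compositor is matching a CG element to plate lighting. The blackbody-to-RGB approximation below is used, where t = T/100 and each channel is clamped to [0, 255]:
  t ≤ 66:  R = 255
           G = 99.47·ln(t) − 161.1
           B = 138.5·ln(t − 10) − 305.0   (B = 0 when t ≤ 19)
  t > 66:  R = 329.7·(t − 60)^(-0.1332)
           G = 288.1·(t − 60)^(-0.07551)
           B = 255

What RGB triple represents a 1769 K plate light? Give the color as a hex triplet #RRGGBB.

t = 1769/100 = 17.69; the t ≤ 66 branch applies.
R = 255 by definition for t ≤ 66.
G = 99.47·ln 17.69 − 161.1 = 99.47·2.8730 − 161.1 = 124.677.
t = 17.69 ≤ 19, so B = 0.
Rounded: (255, 125, 0).
In hex: #FF7D00.

#FF7D00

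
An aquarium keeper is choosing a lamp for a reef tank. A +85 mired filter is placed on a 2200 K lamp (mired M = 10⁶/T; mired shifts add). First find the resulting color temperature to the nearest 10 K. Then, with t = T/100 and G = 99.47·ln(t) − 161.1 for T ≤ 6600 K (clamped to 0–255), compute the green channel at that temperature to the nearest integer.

129

M_in = 10⁶/2200 = 454.55; M_out = 454.55 + (+85) = 539.55.
T_out = 10⁶/539.55 = 1853.4 K → 1850 K; t = 18.5.
G = 99.47·ln 18.5 − 161.1 = 99.47·2.9178 − 161.1 = 129.131.
Rounded: 129.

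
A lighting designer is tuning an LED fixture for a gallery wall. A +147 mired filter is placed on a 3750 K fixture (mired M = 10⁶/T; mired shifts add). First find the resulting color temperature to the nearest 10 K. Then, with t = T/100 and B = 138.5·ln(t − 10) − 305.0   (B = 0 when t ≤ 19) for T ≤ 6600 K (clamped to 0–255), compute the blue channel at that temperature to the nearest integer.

M_in = 10⁶/3750 = 266.67; M_out = 266.67 + (+147) = 413.67.
T_out = 10⁶/413.67 = 2417.4 K → 2420 K; t = 24.2.
B = 138.5·ln(24.2 − 10) − 305.0 = 138.5·ln 14.2 − 305.0 = 138.5·2.6532 − 305.0 = 62.474.
Rounded: 62.

62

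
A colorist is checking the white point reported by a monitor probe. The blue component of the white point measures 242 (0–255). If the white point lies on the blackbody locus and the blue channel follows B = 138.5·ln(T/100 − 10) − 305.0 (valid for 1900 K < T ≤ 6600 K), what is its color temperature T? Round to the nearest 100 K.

6200 K

ln(t − 10) = (242 + 305.0) / 138.5 = 3.9495.
t − 10 = e^3.9495 = 51.907, so t = 61.907.
T = 100·t = 6191 K → 6200 K to the nearest 100 K.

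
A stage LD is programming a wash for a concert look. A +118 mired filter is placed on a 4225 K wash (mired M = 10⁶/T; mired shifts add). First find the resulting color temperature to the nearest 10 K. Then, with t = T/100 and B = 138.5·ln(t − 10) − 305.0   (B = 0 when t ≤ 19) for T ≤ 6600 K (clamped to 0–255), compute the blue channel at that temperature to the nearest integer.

97

M_in = 10⁶/4225 = 236.69; M_out = 236.69 + (+118) = 354.69.
T_out = 10⁶/354.69 = 2819.4 K → 2820 K; t = 28.2.
B = 138.5·ln(28.2 − 10) − 305.0 = 138.5·ln 18.2 − 305.0 = 138.5·2.9014 − 305.0 = 96.847.
Rounded: 97.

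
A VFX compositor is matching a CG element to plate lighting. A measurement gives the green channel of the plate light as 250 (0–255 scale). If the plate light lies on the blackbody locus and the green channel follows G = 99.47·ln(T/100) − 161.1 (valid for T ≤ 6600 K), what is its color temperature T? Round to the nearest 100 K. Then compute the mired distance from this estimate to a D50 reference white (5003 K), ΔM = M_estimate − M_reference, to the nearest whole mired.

ln t = (250 + 161.1) / 99.47 = 4.1329.
t = e^4.1329 = 62.359.
T = 100·t = 6236 K → 6200 K to the nearest 100 K.
M_estimate = 10⁶/6200 = 161.29; M_reference = 10⁶/5003 = 199.88.
ΔM = 161.29 − 199.88 = -38.59 → -39 mireds.

-39 mireds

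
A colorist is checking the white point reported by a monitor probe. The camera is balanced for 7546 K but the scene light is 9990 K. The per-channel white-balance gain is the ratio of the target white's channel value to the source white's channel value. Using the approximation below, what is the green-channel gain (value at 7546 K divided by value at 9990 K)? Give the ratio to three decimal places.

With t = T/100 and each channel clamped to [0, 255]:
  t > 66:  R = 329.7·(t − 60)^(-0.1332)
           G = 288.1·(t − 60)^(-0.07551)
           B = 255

1.074

At 9990 K (t = 99.9):
  G = 288.1·(99.9 − 60)^(-0.07551) = 288.1·39.9^(-0.07551) = 288.1·0.75703 = 218.099.
At 7546 K (t = 75.46):
  G = 288.1·(75.46 − 60)^(-0.07551) = 288.1·15.46^(-0.07551) = 288.1·0.81321 = 234.286.
Gain = 234.286 / 218.099 = 1.0742 → 1.074.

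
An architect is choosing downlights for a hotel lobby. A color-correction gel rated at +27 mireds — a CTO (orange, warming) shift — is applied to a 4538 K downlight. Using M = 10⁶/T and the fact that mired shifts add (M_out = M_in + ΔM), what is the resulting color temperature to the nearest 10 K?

M_in = 10⁶/4538 = 220.36 mireds.
M_out = 220.36 + (+27) = 247.36 mireds.
T_out = 10⁶/247.36 = 4042.7 K → 4040 K.

4040 K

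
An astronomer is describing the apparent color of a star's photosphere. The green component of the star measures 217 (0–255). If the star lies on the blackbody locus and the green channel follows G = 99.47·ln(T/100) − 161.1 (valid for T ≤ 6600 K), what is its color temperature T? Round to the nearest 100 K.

4500 K

ln t = (217 + 161.1) / 99.47 = 3.8011.
t = e^3.8011 = 44.752.
T = 100·t = 4475 K → 4500 K to the nearest 100 K.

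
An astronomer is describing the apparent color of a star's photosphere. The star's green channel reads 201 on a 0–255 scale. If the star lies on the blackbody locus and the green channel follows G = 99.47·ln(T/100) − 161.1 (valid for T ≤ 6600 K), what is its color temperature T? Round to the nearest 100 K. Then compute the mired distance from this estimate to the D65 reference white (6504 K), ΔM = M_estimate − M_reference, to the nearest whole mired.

+109 mireds

ln t = (201 + 161.1) / 99.47 = 3.6403.
t = e^3.6403 = 38.103.
T = 100·t = 3810 K → 3800 K to the nearest 100 K.
M_estimate = 10⁶/3800 = 263.16; M_reference = 10⁶/6504 = 153.75.
ΔM = 263.16 − 153.75 = 109.41 → +109 mireds.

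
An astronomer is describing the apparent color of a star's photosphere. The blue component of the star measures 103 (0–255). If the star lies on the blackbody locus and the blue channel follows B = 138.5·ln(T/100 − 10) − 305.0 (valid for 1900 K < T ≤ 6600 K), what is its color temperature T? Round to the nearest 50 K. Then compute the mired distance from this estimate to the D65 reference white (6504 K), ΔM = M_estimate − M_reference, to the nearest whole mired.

+191 mireds

ln(t − 10) = (103 + 305.0) / 138.5 = 2.9458.
t − 10 = e^2.9458 = 19.027, so t = 29.027.
T = 100·t = 2903 K → 2900 K to the nearest 50 K.
M_estimate = 10⁶/2900 = 344.83; M_reference = 10⁶/6504 = 153.75.
ΔM = 344.83 − 153.75 = 191.08 → +191 mireds.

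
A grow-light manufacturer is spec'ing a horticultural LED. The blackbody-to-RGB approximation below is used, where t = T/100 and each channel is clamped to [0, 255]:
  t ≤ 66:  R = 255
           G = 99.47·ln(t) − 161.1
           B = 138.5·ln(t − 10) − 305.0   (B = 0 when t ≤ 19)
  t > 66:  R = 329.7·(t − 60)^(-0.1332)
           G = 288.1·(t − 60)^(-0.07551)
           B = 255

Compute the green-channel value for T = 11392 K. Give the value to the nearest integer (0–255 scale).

213

t = 11392/100 = 113.92; the t > 66 branch applies.
G = 288.1·(113.92 − 60)^(-0.07551) = 288.1·53.92^(-0.07551) = 288.1·0.74001 = 213.196.
Rounded: 213.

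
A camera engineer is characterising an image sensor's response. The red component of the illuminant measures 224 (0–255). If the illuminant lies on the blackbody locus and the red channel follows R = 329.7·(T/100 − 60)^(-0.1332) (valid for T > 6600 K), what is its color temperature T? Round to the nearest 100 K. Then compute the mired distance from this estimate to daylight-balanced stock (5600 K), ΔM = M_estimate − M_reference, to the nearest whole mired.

(t − 60)^(-0.1332) = 224/329.7 = 0.67941.
t − 60 = 0.67941^(1/-0.1332) = 0.67941^(-7.508) = 18.209, so t = 78.209.
T = 100·t = 7821 K → 7800 K to the nearest 100 K.
M_estimate = 10⁶/7800 = 128.21; M_reference = 10⁶/5600 = 178.57.
ΔM = 128.21 − 178.57 = -50.37 → -50 mireds.

-50 mireds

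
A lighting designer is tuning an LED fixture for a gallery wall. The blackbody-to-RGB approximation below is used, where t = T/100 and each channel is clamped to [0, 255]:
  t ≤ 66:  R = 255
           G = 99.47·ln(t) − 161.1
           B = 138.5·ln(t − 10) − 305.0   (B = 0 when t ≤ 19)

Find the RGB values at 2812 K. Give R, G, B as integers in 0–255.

t = 2812/100 = 28.12; the t ≤ 66 branch applies.
R = 255 by definition for t ≤ 66.
G = 99.47·ln 28.12 − 161.1 = 99.47·3.3365 − 161.1 = 170.780.
B = 138.5·ln(28.12 − 10) − 305.0 = 138.5·ln 18.12 − 305.0 = 138.5·2.8970 − 305.0 = 96.237.
Rounded: (255, 171, 96).

R=255, G=171, B=96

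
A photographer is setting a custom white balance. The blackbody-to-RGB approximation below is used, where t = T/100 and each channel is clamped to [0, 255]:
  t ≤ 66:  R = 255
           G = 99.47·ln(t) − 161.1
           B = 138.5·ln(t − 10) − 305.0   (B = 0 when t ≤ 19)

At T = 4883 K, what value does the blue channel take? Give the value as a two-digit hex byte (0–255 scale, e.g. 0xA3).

t = 4883/100 = 48.83; the t ≤ 66 branch applies.
B = 138.5·ln(48.83 − 10) − 305.0 = 138.5·ln 38.83 − 305.0 = 138.5·3.6592 − 305.0 = 201.798.
Rounded: 202; in hex, 0xCA.

0xCA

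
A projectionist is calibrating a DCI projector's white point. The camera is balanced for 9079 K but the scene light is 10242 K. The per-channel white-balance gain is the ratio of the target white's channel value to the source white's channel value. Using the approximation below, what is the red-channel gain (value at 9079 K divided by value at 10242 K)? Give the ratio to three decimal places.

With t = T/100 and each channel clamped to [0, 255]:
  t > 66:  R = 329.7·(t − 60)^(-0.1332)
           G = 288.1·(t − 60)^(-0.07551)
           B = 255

1.044

At 10242 K (t = 102.42):
  R = 329.7·(102.42 − 60)^(-0.1332) = 329.7·42.42^(-0.1332) = 329.7·0.60703 = 200.137.
At 9079 K (t = 90.79):
  R = 329.7·(90.79 − 60)^(-0.1332) = 329.7·30.79^(-0.1332) = 329.7·0.63350 = 208.864.
Gain = 208.864 / 200.137 = 1.0436 → 1.044.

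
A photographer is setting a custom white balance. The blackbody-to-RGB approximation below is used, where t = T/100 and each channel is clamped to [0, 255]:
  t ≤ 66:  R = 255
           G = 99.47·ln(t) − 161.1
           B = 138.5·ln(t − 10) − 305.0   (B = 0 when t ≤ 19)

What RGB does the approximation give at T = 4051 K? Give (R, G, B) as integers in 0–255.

(255, 207, 168)

t = 4051/100 = 40.51; the t ≤ 66 branch applies.
R = 255 by definition for t ≤ 66.
G = 99.47·ln 40.51 − 161.1 = 99.47·3.7015 − 161.1 = 207.093.
B = 138.5·ln(40.51 − 10) − 305.0 = 138.5·ln 30.51 − 305.0 = 138.5·3.4181 − 305.0 = 168.401.
Rounded: (255, 207, 168).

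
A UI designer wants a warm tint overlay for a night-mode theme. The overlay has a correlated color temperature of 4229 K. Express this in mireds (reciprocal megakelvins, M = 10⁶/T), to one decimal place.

M = 10⁶ / 4229 = 236.463 → 236.5 mireds.

236.5 mireds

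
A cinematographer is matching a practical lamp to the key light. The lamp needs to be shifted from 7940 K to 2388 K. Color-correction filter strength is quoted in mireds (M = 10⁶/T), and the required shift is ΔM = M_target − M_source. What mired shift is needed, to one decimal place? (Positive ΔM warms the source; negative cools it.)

+292.8 mireds

M_source = 10⁶/7940 = 125.945; M_target = 10⁶/2388 = 418.760.
ΔM = 418.760 − 125.945 = 292.816 → +292.8 mireds, a warming shift.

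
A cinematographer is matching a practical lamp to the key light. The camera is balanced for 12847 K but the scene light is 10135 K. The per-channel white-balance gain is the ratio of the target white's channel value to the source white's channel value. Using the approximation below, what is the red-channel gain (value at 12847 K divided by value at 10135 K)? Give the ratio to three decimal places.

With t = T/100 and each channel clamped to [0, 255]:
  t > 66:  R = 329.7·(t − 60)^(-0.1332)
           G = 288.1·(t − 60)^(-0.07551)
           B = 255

At 10135 K (t = 101.35):
  R = 329.7·(101.35 − 60)^(-0.1332) = 329.7·41.35^(-0.1332) = 329.7·0.60910 = 200.819.
At 12847 K (t = 128.47):
  R = 329.7·(128.47 − 60)^(-0.1332) = 329.7·68.47^(-0.1332) = 329.7·0.56952 = 187.772.
Gain = 187.772 / 200.819 = 0.9350 → 0.935.

0.935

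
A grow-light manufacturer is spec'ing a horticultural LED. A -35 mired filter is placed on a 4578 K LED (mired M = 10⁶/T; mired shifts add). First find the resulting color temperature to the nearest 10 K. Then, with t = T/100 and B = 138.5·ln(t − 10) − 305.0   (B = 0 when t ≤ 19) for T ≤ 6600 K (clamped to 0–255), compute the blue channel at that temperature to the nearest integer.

221

M_in = 10⁶/4578 = 218.44; M_out = 218.44 + (-35) = 183.44.
T_out = 10⁶/183.44 = 5451.5 K → 5450 K; t = 54.5.
B = 138.5·ln(54.5 − 10) − 305.0 = 138.5·ln 44.5 − 305.0 = 138.5·3.7955 − 305.0 = 220.675.
Rounded: 221.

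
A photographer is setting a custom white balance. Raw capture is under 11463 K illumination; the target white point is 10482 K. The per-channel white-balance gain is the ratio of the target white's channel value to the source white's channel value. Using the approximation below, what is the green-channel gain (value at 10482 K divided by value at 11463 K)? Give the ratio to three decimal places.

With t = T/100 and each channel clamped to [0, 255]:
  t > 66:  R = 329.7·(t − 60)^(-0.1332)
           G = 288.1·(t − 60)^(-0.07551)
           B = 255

At 11463 K (t = 114.63):
  G = 288.1·(114.63 − 60)^(-0.07551) = 288.1·54.63^(-0.07551) = 288.1·0.73928 = 212.985.
At 10482 K (t = 104.82):
  G = 288.1·(104.82 − 60)^(-0.07551) = 288.1·44.82^(-0.07551) = 288.1·0.75041 = 216.192.
Gain = 216.192 / 212.985 = 1.0151 → 1.015.

1.015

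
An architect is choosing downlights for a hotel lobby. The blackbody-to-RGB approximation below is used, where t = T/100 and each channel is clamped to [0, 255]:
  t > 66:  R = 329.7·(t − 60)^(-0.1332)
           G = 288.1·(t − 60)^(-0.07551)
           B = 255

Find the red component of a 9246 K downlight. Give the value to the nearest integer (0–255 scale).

t = 9246/100 = 92.46; the t > 66 branch applies.
R = 329.7·(92.46 − 60)^(-0.1332) = 329.7·32.46^(-0.1332) = 329.7·0.62905 = 207.399.
Rounded: 207.

207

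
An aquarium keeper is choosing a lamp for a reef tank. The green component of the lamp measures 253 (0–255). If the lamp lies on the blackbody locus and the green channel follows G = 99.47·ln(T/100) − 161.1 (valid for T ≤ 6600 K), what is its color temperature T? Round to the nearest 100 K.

6400 K

ln t = (253 + 161.1) / 99.47 = 4.1631.
t = e^4.1631 = 64.268.
T = 100·t = 6427 K → 6400 K to the nearest 100 K.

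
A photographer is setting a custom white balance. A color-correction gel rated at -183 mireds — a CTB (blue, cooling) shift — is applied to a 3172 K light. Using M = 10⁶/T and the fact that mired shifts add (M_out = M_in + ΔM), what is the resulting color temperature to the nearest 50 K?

7550 K

M_in = 10⁶/3172 = 315.26 mireds.
M_out = 315.26 + (-183) = 132.26 mireds.
T_out = 10⁶/132.26 = 7561.0 K → 7550 K.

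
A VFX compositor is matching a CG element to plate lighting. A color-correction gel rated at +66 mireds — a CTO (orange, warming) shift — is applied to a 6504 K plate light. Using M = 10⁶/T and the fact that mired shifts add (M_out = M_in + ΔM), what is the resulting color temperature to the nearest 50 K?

M_in = 10⁶/6504 = 153.75 mireds.
M_out = 153.75 + (+66) = 219.75 mireds.
T_out = 10⁶/219.75 = 4550.6 K → 4550 K.

4550 K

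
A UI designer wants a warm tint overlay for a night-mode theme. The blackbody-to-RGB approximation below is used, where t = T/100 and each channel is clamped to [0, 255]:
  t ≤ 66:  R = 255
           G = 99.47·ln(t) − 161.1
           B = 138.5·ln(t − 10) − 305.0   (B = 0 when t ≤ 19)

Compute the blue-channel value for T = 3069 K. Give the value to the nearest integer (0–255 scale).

t = 3069/100 = 30.69; the t ≤ 66 branch applies.
B = 138.5·ln(30.69 − 10) − 305.0 = 138.5·ln 20.69 − 305.0 = 138.5·3.0297 − 305.0 = 114.607.
Rounded: 115.

115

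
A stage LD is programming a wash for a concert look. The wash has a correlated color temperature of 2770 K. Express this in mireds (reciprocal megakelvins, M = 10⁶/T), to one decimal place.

361.0 mireds

M = 10⁶ / 2770 = 361.011 → 361.0 mireds.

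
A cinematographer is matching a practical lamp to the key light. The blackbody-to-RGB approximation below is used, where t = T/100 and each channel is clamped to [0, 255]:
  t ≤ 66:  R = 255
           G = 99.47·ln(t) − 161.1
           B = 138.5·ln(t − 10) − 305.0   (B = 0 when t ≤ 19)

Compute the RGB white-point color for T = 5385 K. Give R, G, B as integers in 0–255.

t = 5385/100 = 53.85; the t ≤ 66 branch applies.
R = 255 by definition for t ≤ 66.
G = 99.47·ln 53.85 − 161.1 = 99.47·3.9862 − 161.1 = 235.408.
B = 138.5·ln(53.85 − 10) − 305.0 = 138.5·ln 43.85 − 305.0 = 138.5·3.7808 − 305.0 = 218.637.
Rounded: (255, 235, 219).

R=255, G=235, B=219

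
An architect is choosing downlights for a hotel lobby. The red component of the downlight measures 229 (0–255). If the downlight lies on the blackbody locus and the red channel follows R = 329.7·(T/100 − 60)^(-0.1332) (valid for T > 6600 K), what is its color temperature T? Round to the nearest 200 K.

(t − 60)^(-0.1332) = 229/329.7 = 0.69457.
t − 60 = 0.69457^(1/-0.1332) = 0.69457^(-7.508) = 15.428, so t = 75.428.
T = 100·t = 7543 K → 7600 K to the nearest 200 K.

7600 K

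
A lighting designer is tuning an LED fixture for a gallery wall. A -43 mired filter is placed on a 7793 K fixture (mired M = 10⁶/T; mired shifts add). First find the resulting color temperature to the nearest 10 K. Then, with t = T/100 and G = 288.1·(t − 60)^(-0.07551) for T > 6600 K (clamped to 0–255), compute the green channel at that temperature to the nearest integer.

M_in = 10⁶/7793 = 128.32; M_out = 128.32 + (-43) = 85.32.
T_out = 10⁶/85.32 = 11720.5 K → 11720 K; t = 117.2.
G = 288.1·(117.2 − 60)^(-0.07551) = 288.1·57.2^(-0.07551) = 288.1·0.73671 = 212.247.
Rounded: 212.

212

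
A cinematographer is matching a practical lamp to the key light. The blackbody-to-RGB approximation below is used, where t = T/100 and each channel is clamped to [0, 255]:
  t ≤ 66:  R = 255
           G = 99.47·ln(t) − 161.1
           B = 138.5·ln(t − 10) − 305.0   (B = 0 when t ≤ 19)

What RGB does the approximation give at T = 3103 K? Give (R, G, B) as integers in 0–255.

(255, 181, 117)

t = 3103/100 = 31.03; the t ≤ 66 branch applies.
R = 255 by definition for t ≤ 66.
G = 99.47·ln 31.03 − 161.1 = 99.47·3.4350 − 161.1 = 180.575.
B = 138.5·ln(31.03 − 10) − 305.0 = 138.5·ln 21.03 − 305.0 = 138.5·3.0459 − 305.0 = 116.864.
Rounded: (255, 181, 117).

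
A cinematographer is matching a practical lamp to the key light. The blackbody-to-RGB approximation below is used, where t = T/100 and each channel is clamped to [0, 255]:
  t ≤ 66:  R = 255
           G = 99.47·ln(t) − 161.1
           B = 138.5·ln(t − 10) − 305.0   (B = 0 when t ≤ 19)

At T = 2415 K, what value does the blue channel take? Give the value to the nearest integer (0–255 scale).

62

t = 2415/100 = 24.15; the t ≤ 66 branch applies.
B = 138.5·ln(24.15 − 10) − 305.0 = 138.5·ln 14.15 − 305.0 = 138.5·2.6497 − 305.0 = 61.985.
Rounded: 62.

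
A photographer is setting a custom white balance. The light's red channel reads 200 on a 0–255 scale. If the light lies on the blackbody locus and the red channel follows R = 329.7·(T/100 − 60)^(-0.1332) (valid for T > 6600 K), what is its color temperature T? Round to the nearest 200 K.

(t − 60)^(-0.1332) = 200/329.7 = 0.60661.
t − 60 = 0.60661^(1/-0.1332) = 0.60661^(-7.508) = 42.638, so t = 102.638.
T = 100·t = 10264 K → 10200 K to the nearest 200 K.

10200 K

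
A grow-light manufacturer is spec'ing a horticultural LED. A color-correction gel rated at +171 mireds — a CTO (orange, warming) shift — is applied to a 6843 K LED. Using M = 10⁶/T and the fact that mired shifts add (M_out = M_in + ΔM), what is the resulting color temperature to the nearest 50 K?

3150 K

M_in = 10⁶/6843 = 146.13 mireds.
M_out = 146.13 + (+171) = 317.13 mireds.
T_out = 10⁶/317.13 = 3153.2 K → 3150 K.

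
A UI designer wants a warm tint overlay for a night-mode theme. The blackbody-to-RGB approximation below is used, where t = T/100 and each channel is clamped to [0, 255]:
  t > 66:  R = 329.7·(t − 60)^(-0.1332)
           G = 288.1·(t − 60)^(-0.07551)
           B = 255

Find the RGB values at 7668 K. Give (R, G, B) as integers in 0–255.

(227, 233, 255)

t = 7668/100 = 76.68; the t > 66 branch applies.
R = 329.7·(76.68 − 60)^(-0.1332) = 329.7·16.68^(-0.1332) = 329.7·0.68739 = 226.633.
G = 288.1·(76.68 − 60)^(-0.07551) = 288.1·16.68^(-0.07551) = 288.1·0.80856 = 232.946.
B = 255 by definition for t > 66.
Rounded: (227, 233, 255).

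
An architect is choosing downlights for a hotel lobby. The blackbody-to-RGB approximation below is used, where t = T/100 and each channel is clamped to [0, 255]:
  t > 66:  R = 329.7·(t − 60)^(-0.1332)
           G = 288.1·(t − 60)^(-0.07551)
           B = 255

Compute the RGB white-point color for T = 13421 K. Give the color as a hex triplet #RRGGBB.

t = 13421/100 = 134.21; the t > 66 branch applies.
R = 329.7·(134.21 − 60)^(-0.1332) = 329.7·74.21^(-0.1332) = 329.7·0.56345 = 185.769.
G = 288.1·(134.21 − 60)^(-0.07551) = 288.1·74.21^(-0.07551) = 288.1·0.72237 = 208.116.
B = 255 by definition for t > 66.
Rounded: (186, 208, 255).
In hex: #BAD0FF.

#BAD0FF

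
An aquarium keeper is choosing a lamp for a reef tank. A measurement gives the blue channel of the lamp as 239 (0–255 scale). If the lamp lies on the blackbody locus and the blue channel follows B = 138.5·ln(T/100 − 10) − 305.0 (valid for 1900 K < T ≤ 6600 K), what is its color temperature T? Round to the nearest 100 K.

ln(t − 10) = (239 + 305.0) / 138.5 = 3.9278.
t − 10 = e^3.9278 = 50.795, so t = 60.795.
T = 100·t = 6079 K → 6100 K to the nearest 100 K.

6100 K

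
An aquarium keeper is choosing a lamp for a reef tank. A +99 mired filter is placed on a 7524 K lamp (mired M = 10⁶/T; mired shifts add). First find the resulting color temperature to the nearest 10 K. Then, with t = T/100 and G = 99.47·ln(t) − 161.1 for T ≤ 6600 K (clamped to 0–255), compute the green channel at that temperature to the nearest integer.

213

M_in = 10⁶/7524 = 132.91; M_out = 132.91 + (+99) = 231.91.
T_out = 10⁶/231.91 = 4312.1 K → 4310 K; t = 43.1.
G = 99.47·ln 43.1 − 161.1 = 99.47·3.7635 − 161.1 = 213.258.
Rounded: 213.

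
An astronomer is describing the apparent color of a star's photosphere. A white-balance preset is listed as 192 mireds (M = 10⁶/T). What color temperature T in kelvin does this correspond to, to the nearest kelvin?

T = 10⁶ / 192 = 5208.33 K → 5208 K.

5208 K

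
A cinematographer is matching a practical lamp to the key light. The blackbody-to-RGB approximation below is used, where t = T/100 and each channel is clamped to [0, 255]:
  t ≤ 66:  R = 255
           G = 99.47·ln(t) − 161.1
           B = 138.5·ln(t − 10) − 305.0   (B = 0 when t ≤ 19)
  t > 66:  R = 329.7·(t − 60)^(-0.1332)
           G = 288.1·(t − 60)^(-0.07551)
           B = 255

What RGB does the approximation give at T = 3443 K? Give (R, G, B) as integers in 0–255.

(255, 191, 138)

t = 3443/100 = 34.43; the t ≤ 66 branch applies.
R = 255 by definition for t ≤ 66.
G = 99.47·ln 34.43 − 161.1 = 99.47·3.5389 − 161.1 = 190.917.
B = 138.5·ln(34.43 − 10) − 305.0 = 138.5·ln 24.43 − 305.0 = 138.5·3.1958 − 305.0 = 137.620.
Rounded: (255, 191, 138).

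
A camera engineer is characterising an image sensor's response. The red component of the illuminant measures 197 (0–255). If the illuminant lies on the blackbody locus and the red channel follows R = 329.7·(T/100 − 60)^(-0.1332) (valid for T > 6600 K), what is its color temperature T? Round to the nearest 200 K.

10800 K

(t − 60)^(-0.1332) = 197/329.7 = 0.59751.
t − 60 = 0.59751^(1/-0.1332) = 0.59751^(-7.508) = 47.761, so t = 107.761.
T = 100·t = 10776 K → 10800 K to the nearest 200 K.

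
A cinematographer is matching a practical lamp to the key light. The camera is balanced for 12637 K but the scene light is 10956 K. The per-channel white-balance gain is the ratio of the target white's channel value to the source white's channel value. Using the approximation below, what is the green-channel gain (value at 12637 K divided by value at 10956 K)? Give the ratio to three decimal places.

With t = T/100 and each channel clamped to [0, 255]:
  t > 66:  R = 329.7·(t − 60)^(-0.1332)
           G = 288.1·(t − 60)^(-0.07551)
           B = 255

0.978

At 10956 K (t = 109.56):
  G = 288.1·(109.56 − 60)^(-0.07551) = 288.1·49.56^(-0.07551) = 288.1·0.74473 = 214.558.
At 12637 K (t = 126.37):
  G = 288.1·(126.37 − 60)^(-0.07551) = 288.1·66.37^(-0.07551) = 288.1·0.72849 = 209.878.
Gain = 209.878 / 214.558 = 0.9782 → 0.978.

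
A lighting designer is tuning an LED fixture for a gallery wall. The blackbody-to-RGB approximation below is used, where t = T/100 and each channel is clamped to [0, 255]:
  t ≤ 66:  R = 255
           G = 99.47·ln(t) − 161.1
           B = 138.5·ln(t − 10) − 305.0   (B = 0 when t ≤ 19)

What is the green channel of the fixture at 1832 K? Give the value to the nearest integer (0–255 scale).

t = 1832/100 = 18.32; the t ≤ 66 branch applies.
G = 99.47·ln 18.32 − 161.1 = 99.47·2.9080 − 161.1 = 128.158.
Rounded: 128.

128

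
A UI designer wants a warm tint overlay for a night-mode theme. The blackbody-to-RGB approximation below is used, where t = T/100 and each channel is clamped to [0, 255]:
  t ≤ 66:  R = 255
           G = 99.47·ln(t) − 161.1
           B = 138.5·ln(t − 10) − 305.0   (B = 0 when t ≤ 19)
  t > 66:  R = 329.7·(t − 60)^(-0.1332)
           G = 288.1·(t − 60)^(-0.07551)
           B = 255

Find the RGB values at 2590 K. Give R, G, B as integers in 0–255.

t = 2590/100 = 25.9; the t ≤ 66 branch applies.
R = 255 by definition for t ≤ 66.
G = 99.47·ln 25.9 − 161.1 = 99.47·3.2542 − 161.1 = 162.600.
B = 138.5·ln(25.9 − 10) − 305.0 = 138.5·ln 15.9 − 305.0 = 138.5·2.7663 − 305.0 = 78.135.
Rounded: (255, 163, 78).

R=255, G=163, B=78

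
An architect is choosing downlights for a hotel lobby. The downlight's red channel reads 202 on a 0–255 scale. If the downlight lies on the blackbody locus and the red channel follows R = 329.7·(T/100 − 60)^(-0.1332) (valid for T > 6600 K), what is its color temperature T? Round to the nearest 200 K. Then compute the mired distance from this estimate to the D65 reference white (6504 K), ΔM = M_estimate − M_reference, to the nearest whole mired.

(t − 60)^(-0.1332) = 202/329.7 = 0.61268.
t − 60 = 0.61268^(1/-0.1332) = 0.61268^(-7.508) = 39.569, so t = 99.569.
T = 100·t = 9957 K → 10000 K to the nearest 200 K.
M_estimate = 10⁶/10000 = 100.00; M_reference = 10⁶/6504 = 153.75.
ΔM = 100.00 − 153.75 = -53.75 → -54 mireds.

-54 mireds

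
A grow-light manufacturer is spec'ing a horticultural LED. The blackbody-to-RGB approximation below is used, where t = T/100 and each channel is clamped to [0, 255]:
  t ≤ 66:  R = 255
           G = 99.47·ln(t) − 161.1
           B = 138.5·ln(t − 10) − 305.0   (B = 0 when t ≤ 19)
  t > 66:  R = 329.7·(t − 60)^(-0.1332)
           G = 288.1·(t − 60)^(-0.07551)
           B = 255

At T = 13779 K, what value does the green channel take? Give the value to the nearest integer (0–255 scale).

207

t = 13779/100 = 137.79; the t > 66 branch applies.
G = 288.1·(137.79 − 60)^(-0.07551) = 288.1·77.79^(-0.07551) = 288.1·0.71981 = 207.377.
Rounded: 207.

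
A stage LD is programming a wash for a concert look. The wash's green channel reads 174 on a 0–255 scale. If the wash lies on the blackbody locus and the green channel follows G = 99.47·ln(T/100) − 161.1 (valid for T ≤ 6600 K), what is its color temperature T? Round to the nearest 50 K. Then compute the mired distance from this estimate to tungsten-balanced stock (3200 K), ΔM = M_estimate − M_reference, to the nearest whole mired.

+32 mireds

ln t = (174 + 161.1) / 99.47 = 3.3689.
t = e^3.3689 = 29.045.
T = 100·t = 2905 K → 2900 K to the nearest 50 K.
M_estimate = 10⁶/2900 = 344.83; M_reference = 10⁶/3200 = 312.50.
ΔM = 344.83 − 312.50 = 32.33 → +32 mireds.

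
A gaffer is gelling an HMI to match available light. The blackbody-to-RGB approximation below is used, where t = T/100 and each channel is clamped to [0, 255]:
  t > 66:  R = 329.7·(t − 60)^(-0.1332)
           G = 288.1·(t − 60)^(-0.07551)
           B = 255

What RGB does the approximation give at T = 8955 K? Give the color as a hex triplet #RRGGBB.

t = 8955/100 = 89.55; the t > 66 branch applies.
R = 329.7·(89.55 − 60)^(-0.1332) = 329.7·29.55^(-0.1332) = 329.7·0.63697 = 210.010.
G = 288.1·(89.55 − 60)^(-0.07551) = 288.1·29.55^(-0.07551) = 288.1·0.77439 = 223.101.
B = 255 by definition for t > 66.
Rounded: (210, 223, 255).
In hex: #D2DFFF.

#D2DFFF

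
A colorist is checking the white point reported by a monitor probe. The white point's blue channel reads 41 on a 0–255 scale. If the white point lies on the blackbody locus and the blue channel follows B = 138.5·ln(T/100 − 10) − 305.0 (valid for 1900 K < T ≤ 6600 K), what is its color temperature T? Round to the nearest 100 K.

ln(t − 10) = (41 + 305.0) / 138.5 = 2.4982.
t − 10 = e^2.4982 = 12.161, so t = 22.161.
T = 100·t = 2216 K → 2200 K to the nearest 100 K.

2200 K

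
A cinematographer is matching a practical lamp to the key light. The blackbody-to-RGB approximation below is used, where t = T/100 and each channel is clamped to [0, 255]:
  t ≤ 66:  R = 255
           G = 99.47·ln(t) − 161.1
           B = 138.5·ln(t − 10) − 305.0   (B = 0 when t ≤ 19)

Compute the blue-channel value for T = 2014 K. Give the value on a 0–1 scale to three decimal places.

t = 2014/100 = 20.14; the t ≤ 66 branch applies.
B = 138.5·ln(20.14 − 10) − 305.0 = 138.5·ln 10.14 − 305.0 = 138.5·2.3165 − 305.0 = 15.834.
On a 0–1 scale: 15.834/255 = 0.0621 → 0.062.

0.062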